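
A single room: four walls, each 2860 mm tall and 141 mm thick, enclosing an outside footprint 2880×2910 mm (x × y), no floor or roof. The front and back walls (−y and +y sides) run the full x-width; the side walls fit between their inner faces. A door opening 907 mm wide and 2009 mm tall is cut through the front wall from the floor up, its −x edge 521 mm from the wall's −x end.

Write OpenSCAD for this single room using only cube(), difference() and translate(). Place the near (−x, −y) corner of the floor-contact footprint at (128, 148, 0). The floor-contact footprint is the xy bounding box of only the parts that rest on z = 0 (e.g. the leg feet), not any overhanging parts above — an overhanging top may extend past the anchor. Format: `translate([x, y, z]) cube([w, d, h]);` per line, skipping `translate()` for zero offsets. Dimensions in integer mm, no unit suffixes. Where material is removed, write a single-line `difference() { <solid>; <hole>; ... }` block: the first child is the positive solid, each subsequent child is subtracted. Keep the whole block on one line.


difference() { translate([128, 148, 0]) cube([2880, 141, 2860]); translate([649, 148, 0]) cube([907, 141, 2009]); }
translate([128, 2917, 0]) cube([2880, 141, 2860]);
translate([128, 289, 0]) cube([141, 2628, 2860]);
translate([2867, 289, 0]) cube([141, 2628, 2860]);


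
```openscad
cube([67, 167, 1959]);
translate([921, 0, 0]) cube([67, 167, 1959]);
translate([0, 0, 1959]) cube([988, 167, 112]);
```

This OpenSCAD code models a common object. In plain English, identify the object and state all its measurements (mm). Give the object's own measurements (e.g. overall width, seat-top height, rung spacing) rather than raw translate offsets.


A door frame. The clear opening is 854 mm wide and 1959 mm high. Two 67 mm wide jambs, 167 mm deep, stand either side of the opening from the floor to the top of the opening. A 112 mm thick head sits across the top of both jambs, spanning the full outside width of the frame.


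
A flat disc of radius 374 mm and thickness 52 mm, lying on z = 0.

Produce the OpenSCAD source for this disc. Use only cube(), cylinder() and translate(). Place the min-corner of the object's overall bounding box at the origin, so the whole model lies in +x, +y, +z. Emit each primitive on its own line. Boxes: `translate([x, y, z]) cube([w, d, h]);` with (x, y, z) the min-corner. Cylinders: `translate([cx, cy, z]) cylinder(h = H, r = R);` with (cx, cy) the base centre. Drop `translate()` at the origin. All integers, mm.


translate([374, 374, 0]) cylinder(h = 52, r = 374);


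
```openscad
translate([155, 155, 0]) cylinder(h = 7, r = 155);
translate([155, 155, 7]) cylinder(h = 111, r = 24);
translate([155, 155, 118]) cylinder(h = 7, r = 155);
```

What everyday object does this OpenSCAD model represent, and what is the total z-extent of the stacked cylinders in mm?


A spool. The overall height is 125 mm.

Three coaxial cylinders, large–small–large — a spool. Two 7 mm flanges and a 111 mm core give 7 + 111 + 7 = 125 mm.


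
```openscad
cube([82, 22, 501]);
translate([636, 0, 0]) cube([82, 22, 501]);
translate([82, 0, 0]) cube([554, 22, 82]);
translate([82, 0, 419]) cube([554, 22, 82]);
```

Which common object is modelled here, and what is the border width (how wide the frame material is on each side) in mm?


A picture frame. The border width is 82 mm.

Four thin pieces enclosing a rectangular opening — a picture frame. The two full-height stiles are 501 mm tall; the top rail sits at z = 419 and is 82 mm tall, so the border above the opening is 501 − 419 = 82 mm, matching the stile x-width.


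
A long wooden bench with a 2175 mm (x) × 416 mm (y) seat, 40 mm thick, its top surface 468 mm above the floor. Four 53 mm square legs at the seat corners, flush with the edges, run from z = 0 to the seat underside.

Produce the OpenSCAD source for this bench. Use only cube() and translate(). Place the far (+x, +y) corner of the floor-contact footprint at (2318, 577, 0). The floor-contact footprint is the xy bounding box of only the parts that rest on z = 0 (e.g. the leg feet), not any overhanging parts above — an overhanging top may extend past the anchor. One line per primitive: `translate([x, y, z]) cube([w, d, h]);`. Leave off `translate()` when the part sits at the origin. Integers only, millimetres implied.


translate([143, 161, 428]) cube([2175, 416, 40]);
translate([143, 161, 0]) cube([53, 53, 428]);
translate([143, 524, 0]) cube([53, 53, 428]);
translate([2265, 161, 0]) cube([53, 53, 428]);
translate([2265, 524, 0]) cube([53, 53, 428]);


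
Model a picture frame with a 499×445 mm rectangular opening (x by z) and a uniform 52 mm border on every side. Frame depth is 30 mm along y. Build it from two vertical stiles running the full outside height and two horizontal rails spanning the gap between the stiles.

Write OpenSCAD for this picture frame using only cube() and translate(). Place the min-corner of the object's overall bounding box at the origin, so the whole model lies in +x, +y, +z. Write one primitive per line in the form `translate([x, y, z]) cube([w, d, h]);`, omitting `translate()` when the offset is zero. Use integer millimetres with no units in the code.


cube([52, 30, 549]);
translate([551, 0, 0]) cube([52, 30, 549]);
translate([52, 0, 0]) cube([499, 30, 52]);
translate([52, 0, 497]) cube([499, 30, 52]);


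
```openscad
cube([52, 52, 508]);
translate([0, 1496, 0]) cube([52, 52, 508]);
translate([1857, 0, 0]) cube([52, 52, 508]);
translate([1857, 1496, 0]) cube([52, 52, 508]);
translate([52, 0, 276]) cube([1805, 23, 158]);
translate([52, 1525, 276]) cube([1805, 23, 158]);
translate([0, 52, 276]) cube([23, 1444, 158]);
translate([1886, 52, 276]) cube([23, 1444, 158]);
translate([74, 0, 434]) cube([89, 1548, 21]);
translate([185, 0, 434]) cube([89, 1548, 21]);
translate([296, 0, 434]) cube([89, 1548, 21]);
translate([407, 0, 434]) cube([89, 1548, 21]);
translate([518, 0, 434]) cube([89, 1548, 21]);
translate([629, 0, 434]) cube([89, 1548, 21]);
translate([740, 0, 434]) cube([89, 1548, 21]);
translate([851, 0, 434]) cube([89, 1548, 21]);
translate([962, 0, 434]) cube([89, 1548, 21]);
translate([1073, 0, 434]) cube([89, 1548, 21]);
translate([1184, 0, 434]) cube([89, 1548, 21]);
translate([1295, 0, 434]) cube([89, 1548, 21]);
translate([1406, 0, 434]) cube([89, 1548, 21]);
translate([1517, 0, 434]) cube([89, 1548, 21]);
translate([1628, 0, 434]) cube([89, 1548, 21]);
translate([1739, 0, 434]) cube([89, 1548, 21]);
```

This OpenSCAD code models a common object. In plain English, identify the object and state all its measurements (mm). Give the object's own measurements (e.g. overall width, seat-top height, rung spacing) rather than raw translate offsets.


A bed frame 1909 mm long (x) by 1548 mm wide (y). Four 52×52 mm corner posts, 508 mm tall, at the corners of the footprint. Four rails of 23 mm thickness and 158 mm height run between adjacent posts with their undersides at z = 276 mm, their outer faces flush with the outside of the frame (the two x-running rails run between the posts' inner faces; the two y-running rails run between the posts' inner faces). 16 slats, each 89 mm wide (x) and 21 mm thick, lie across the top of the two x-running rails, running the full 1548 mm width of the frame in y; along x they sit between the end posts with a 22 mm gap after the −x posts and between neighbouring slats, leaving 29 mm before the +x posts.


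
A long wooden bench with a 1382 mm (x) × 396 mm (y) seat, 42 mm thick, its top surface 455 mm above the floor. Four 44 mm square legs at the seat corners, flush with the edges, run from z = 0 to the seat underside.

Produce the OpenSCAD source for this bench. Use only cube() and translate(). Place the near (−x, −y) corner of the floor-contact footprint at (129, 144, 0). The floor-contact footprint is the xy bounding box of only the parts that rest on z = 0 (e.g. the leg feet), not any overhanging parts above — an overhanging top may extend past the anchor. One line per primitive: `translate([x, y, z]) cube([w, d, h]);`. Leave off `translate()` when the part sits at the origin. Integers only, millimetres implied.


// leg_h = 455 − 42 = 413
translate([129, 144, 413]) cube([1382, 396, 42]);
translate([129, 144, 0]) cube([44, 44, 413]);
translate([129, 496, 0]) cube([44, 44, 413]);
translate([1467, 144, 0]) cube([44, 44, 413]);
translate([1467, 496, 0]) cube([44, 44, 413]);


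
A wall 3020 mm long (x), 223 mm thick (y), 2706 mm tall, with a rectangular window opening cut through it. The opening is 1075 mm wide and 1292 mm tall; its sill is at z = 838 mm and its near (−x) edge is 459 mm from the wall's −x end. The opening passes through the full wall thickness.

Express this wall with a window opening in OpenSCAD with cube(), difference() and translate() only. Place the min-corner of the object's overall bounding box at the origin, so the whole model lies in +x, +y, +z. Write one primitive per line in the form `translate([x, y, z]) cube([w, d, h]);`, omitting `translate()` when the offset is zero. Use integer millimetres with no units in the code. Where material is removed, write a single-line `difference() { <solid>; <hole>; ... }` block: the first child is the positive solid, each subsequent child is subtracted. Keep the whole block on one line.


difference() { cube([3020, 223, 2706]); translate([459, 0, 838]) cube([1075, 223, 1292]); }


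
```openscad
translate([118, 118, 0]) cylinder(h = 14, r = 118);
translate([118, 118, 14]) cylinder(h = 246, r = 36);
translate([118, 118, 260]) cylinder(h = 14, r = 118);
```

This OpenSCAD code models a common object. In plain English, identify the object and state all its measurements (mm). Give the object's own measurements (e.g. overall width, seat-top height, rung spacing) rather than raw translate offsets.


A spool: two coaxial disc flanges of radius 118 mm and thickness 14 mm, joined by a core cylinder of radius 36 mm and height 246 mm. The lower flange rests on z = 0 and the three cylinders share a vertical axis.


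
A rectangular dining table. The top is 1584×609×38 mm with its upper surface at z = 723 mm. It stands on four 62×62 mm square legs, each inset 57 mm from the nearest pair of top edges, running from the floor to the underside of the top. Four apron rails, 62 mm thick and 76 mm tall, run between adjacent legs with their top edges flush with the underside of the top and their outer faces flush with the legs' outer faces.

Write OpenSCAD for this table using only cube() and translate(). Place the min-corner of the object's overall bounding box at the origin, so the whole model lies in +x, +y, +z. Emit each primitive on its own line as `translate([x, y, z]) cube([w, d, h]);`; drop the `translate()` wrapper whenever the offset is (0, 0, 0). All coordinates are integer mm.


translate([0, 0, 685]) cube([1584, 609, 38]);
translate([57, 57, 0]) cube([62, 62, 685]);
translate([1465, 57, 0]) cube([62, 62, 685]);
translate([57, 490, 0]) cube([62, 62, 685]);
translate([1465, 490, 0]) cube([62, 62, 685]);
translate([119, 57, 609]) cube([1346, 62, 76]);
translate([119, 490, 609]) cube([1346, 62, 76]);
translate([57, 119, 609]) cube([62, 371, 76]);
translate([1465, 119, 609]) cube([62, 371, 76]);


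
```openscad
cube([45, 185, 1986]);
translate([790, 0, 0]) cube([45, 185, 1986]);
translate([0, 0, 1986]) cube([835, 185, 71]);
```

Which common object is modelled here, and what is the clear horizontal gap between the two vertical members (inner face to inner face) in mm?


A door frame. The clear opening width is 745 mm.

Two 1986 mm tall posts with a header on top — a door frame. The left jamb is 45 mm wide at x = 0; the right jamb starts at x = 790. The clear opening is 790 − 45 = 745 mm.


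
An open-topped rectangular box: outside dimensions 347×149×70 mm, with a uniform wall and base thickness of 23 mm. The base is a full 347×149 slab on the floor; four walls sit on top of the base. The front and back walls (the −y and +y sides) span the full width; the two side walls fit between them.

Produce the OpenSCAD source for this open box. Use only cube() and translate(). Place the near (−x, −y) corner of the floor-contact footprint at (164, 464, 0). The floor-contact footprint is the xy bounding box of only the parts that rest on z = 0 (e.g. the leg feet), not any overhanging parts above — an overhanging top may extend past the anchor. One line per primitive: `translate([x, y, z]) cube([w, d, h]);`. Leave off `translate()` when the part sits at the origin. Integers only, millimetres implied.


translate([164, 464, 0]) cube([347, 149, 23]);
translate([164, 464, 23]) cube([347, 23, 47]);
translate([164, 590, 23]) cube([347, 23, 47]);
translate([164, 487, 23]) cube([23, 103, 47]);
translate([488, 487, 23]) cube([23, 103, 47]);


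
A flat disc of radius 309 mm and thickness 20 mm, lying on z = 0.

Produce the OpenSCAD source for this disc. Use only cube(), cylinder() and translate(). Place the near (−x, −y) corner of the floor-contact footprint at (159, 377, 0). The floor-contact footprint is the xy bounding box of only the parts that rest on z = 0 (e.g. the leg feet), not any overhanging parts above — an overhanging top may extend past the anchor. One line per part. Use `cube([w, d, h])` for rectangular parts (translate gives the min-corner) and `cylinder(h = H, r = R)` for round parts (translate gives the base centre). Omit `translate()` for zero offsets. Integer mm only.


translate([468, 686, 0]) cylinder(h = 20, r = 309);


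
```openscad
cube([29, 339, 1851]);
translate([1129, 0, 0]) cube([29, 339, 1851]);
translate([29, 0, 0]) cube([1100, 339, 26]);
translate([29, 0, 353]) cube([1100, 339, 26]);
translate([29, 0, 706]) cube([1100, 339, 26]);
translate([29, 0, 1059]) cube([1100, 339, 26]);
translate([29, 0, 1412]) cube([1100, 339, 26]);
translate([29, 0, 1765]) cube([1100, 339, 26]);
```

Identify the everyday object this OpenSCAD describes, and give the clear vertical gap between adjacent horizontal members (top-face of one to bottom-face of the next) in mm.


A bookshelf. The clear shelf gap is 327 mm.

Two tall side panels with 6 horizontal boards between them — a bookshelf. The first two shelf undersides are at z = 0 and z = 353; with shelf thickness 26, the clear gap is 353 − 0 − 26 = 327 mm.


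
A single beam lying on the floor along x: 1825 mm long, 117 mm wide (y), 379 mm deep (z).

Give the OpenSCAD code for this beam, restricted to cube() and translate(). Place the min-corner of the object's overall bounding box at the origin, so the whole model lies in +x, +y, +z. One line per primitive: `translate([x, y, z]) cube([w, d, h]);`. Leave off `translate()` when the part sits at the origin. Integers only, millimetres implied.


cube([1825, 117, 379]);


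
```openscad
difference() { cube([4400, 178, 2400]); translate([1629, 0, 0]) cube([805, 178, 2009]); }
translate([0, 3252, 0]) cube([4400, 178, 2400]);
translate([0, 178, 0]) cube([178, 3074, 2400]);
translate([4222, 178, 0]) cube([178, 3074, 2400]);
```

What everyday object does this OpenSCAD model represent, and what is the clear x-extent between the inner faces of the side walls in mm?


A single room. The interior width is 4044 mm.

Four walls enclosing a rectangle with a door in the front wall — a room. Outside width 4400 minus two 178 mm walls gives 4044 mm.


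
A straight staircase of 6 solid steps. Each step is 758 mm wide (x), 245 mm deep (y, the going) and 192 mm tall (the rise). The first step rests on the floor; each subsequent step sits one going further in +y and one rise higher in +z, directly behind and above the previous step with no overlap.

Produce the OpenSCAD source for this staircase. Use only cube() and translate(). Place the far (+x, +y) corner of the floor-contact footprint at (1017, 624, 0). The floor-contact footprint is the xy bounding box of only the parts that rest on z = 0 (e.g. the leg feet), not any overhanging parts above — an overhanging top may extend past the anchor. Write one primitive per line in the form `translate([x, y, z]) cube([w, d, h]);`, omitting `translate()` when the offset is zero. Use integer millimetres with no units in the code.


translate([259, 379, 0]) cube([758, 245, 192]);
translate([259, 624, 192]) cube([758, 245, 192]);
translate([259, 869, 384]) cube([758, 245, 192]);
translate([259, 1114, 576]) cube([758, 245, 192]);
translate([259, 1359, 768]) cube([758, 245, 192]);
translate([259, 1604, 960]) cube([758, 245, 192]);


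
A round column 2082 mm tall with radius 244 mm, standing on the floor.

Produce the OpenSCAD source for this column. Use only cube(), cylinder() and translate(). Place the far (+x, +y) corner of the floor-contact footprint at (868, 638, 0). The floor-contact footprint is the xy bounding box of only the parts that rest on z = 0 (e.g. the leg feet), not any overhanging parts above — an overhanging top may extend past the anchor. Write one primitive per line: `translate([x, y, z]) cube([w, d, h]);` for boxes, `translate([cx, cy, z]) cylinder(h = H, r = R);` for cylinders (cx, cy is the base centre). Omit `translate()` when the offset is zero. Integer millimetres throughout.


translate([624, 394, 0]) cylinder(h = 2082, r = 244);


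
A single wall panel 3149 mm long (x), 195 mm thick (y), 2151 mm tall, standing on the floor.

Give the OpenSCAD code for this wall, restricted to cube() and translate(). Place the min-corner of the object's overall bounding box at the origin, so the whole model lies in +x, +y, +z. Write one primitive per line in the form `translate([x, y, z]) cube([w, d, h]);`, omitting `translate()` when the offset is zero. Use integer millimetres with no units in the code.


cube([3149, 195, 2151]);


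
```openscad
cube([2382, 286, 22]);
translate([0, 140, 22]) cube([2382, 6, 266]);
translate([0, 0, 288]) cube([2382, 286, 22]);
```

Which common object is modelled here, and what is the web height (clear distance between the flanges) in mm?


An I-beam. The web height is 266 mm.

Two wide flanges with a thin centred web — an I-beam. Overall 310 mm minus two 22 mm flanges gives a web of 310 − 2·22 = 266 mm.


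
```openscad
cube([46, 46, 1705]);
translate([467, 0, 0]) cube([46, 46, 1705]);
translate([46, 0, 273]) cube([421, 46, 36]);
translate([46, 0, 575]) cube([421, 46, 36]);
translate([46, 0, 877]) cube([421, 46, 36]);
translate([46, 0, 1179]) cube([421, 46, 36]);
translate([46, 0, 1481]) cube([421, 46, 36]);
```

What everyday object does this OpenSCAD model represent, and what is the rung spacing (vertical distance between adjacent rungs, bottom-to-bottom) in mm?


A ladder. The rung spacing is 302 mm.

Two tall 46×46 posts with 5 short bars between them — a ladder. Adjacent rungs sit at z = 273 and z = 575, so the spacing is 575 − 273 = 302 mm.


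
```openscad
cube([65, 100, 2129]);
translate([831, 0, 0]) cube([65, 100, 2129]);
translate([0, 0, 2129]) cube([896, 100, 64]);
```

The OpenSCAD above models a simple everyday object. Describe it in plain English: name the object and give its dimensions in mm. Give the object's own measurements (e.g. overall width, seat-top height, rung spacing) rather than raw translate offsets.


A door frame. The clear opening is 766 mm wide and 2129 mm high. Two 65 mm wide jambs, 100 mm deep, stand either side of the opening from the floor to the top of the opening. A 64 mm thick head sits across the top of both jambs, spanning the full outside width of the frame.


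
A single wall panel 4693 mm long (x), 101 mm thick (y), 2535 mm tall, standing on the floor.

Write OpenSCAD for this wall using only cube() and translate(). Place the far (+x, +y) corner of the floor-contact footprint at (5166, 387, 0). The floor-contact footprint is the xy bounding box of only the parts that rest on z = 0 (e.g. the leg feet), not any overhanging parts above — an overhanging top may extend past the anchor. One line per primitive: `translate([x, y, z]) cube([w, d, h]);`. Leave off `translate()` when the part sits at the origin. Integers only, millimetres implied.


translate([473, 286, 0]) cube([4693, 101, 2535]);


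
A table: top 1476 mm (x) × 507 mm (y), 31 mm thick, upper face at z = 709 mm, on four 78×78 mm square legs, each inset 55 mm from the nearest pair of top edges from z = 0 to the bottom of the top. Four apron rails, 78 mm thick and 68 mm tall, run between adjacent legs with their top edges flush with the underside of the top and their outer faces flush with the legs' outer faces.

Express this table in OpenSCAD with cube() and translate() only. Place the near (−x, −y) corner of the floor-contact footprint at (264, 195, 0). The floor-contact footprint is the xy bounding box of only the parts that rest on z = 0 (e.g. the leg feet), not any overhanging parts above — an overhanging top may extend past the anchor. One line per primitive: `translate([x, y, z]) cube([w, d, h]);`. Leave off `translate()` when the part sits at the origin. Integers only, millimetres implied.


// leg_h = 709 - 31 = 678
// apron z = 678 - 68 = 610
translate([209, 140, 678]) cube([1476, 507, 31]);
translate([264, 195, 0]) cube([78, 78, 678]);
translate([1552, 195, 0]) cube([78, 78, 678]);
translate([264, 514, 0]) cube([78, 78, 678]);
translate([1552, 514, 0]) cube([78, 78, 678]);
translate([342, 195, 610]) cube([1210, 78, 68]);
translate([342, 514, 610]) cube([1210, 78, 68]);
translate([264, 273, 610]) cube([78, 241, 68]);
translate([1552, 273, 610]) cube([78, 241, 68]);


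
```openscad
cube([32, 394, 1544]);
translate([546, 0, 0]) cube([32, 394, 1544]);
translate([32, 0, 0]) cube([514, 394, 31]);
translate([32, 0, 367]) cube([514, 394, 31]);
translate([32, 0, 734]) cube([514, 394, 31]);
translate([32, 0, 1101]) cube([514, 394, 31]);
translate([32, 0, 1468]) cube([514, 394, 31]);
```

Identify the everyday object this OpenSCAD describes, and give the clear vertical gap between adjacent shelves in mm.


A bookshelf. The clear shelf gap is 336 mm.

Two tall side panels with 5 horizontal boards between them — a bookshelf. The first two shelf undersides are at z = 0 and z = 367; with shelf thickness 31, the clear gap is 367 − 0 − 31 = 336 mm.


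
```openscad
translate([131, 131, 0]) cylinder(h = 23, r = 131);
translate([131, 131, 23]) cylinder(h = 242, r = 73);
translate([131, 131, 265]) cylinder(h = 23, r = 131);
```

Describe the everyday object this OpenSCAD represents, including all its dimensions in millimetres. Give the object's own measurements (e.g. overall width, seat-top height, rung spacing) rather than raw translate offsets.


A spool: two coaxial disc flanges of radius 131 mm and thickness 23 mm, joined by a core cylinder of radius 73 mm and height 242 mm. The lower flange rests on z = 0 and the three cylinders share a vertical axis.


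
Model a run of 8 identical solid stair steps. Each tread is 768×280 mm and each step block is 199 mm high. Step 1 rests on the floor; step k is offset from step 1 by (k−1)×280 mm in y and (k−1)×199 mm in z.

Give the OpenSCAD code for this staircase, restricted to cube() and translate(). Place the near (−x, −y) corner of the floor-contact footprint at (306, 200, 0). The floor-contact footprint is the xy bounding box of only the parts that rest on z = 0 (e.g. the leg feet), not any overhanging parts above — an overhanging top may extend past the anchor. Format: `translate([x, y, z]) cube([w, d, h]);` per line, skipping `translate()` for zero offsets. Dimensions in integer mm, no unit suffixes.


translate([306, 200, 0]) cube([768, 280, 199]);
translate([306, 480, 199]) cube([768, 280, 199]);
translate([306, 760, 398]) cube([768, 280, 199]);
translate([306, 1040, 597]) cube([768, 280, 199]);
translate([306, 1320, 796]) cube([768, 280, 199]);
translate([306, 1600, 995]) cube([768, 280, 199]);
translate([306, 1880, 1194]) cube([768, 280, 199]);
translate([306, 2160, 1393]) cube([768, 280, 199]);


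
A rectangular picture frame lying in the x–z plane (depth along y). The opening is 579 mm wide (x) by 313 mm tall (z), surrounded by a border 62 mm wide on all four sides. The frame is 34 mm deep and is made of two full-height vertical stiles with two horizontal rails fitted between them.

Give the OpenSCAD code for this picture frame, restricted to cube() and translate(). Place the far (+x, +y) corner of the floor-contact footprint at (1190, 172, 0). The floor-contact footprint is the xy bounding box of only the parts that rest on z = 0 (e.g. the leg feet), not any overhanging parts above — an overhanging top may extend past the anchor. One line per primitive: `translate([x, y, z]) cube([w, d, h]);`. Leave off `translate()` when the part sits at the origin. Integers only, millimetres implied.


translate([487, 138, 0]) cube([62, 34, 437]);
translate([1128, 138, 0]) cube([62, 34, 437]);
translate([549, 138, 0]) cube([579, 34, 62]);
translate([549, 138, 375]) cube([579, 34, 62]);


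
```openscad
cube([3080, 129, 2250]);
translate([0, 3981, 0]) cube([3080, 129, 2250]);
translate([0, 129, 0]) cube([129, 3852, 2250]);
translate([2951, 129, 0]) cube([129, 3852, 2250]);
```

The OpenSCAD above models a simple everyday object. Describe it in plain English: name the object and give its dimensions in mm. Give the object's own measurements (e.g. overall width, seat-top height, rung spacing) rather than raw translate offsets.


The wall frame of a small rectangular building: four walls, each 2250 mm tall and 129 mm thick, enclosing a footprint 3080 mm (x) by 4110 mm (y) outside-to-outside, with no floor or roof. The front and back walls (the −y and +y sides) span the full width; the two side walls fit between them.


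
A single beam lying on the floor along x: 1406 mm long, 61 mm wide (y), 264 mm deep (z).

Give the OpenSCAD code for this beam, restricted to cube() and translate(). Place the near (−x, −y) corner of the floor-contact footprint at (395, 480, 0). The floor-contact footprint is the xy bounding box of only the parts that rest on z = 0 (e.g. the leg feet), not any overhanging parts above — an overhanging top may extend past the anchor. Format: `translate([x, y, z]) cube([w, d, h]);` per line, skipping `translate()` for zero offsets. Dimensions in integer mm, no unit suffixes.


translate([395, 480, 0]) cube([1406, 61, 264]);


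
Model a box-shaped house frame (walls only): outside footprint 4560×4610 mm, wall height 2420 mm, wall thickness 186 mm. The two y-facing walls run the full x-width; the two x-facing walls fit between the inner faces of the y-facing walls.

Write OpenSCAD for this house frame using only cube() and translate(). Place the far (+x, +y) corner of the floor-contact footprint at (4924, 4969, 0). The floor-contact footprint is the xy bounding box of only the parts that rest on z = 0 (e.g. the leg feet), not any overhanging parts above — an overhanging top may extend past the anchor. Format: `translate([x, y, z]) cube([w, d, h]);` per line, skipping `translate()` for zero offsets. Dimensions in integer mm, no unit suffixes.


translate([364, 359, 0]) cube([4560, 186, 2420]);
translate([364, 4783, 0]) cube([4560, 186, 2420]);
translate([364, 545, 0]) cube([186, 4238, 2420]);
translate([4738, 545, 0]) cube([186, 4238, 2420]);


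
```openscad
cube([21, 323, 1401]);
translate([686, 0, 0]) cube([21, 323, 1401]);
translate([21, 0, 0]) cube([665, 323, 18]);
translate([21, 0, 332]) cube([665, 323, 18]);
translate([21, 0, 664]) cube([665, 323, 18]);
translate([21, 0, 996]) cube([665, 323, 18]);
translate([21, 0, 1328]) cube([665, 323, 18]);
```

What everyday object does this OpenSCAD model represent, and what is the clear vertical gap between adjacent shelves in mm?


A bookshelf. The clear shelf gap is 314 mm.

Two tall side panels with 5 horizontal boards between them — a bookshelf. The first two shelf undersides are at z = 0 and z = 332; with shelf thickness 18, the clear gap is 332 − 0 − 18 = 314 mm.


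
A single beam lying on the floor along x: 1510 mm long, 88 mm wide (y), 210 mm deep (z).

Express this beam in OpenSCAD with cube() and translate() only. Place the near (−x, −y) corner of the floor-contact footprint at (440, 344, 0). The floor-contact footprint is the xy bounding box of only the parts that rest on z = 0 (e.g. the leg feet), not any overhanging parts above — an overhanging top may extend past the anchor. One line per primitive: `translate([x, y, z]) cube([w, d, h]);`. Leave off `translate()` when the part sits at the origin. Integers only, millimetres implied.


translate([440, 344, 0]) cube([1510, 88, 210]);


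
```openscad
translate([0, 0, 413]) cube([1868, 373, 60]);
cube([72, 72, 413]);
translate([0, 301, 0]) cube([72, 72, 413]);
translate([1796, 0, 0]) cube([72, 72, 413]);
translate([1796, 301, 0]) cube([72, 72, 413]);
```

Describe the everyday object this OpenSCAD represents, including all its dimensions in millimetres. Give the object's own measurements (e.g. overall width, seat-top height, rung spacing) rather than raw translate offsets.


A bench: a 1868×373 mm seat slab, 60 mm thick, top at z = 473 mm, on four 72×72 mm square legs flush with the seat corners and standing on z = 0.


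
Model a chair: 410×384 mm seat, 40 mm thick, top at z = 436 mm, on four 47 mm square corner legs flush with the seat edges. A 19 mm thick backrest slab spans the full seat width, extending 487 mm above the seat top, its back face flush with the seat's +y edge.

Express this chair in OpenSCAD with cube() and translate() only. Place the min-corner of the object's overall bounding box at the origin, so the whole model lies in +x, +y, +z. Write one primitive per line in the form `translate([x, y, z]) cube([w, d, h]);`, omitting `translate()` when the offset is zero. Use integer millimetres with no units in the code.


// leg_h = 436 - 40 = 396
translate([0, 0, 396]) cube([410, 384, 40]);
cube([47, 47, 396]);
translate([363, 0, 0]) cube([47, 47, 396]);
translate([0, 337, 0]) cube([47, 47, 396]);
translate([363, 337, 0]) cube([47, 47, 396]);
translate([0, 365, 436]) cube([410, 19, 487]);


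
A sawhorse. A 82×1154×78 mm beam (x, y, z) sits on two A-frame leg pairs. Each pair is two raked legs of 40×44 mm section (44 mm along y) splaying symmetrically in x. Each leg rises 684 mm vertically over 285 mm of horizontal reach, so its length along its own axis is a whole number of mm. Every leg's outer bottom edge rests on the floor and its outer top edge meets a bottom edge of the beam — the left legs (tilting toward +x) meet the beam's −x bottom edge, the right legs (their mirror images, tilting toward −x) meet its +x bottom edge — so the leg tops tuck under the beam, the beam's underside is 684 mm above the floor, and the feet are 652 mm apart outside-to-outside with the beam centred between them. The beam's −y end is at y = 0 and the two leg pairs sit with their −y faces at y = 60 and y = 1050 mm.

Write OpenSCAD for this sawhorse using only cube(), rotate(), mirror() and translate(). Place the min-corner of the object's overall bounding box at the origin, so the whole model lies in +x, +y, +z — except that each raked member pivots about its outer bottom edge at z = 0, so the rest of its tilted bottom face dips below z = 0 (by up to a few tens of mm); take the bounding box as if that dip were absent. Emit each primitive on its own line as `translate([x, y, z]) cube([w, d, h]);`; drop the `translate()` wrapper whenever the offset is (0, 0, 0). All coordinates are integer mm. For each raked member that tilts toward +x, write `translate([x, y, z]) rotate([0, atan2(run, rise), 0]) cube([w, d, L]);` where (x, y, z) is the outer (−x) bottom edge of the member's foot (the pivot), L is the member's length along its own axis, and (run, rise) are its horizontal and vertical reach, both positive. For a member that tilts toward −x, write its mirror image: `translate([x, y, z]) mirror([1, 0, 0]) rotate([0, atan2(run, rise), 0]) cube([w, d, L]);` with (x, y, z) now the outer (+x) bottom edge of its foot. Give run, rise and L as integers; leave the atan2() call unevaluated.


translate([285, 0, 684]) cube([82, 1154, 78]);
translate([0, 60, 0]) rotate([0, atan2(285, 684), 0]) cube([40, 44, 741]);
translate([652, 60, 0]) mirror([1, 0, 0]) rotate([0, atan2(285, 684), 0]) cube([40, 44, 741]);
translate([0, 1050, 0]) rotate([0, atan2(285, 684), 0]) cube([40, 44, 741]);
translate([652, 1050, 0]) mirror([1, 0, 0]) rotate([0, atan2(285, 684), 0]) cube([40, 44, 741]);


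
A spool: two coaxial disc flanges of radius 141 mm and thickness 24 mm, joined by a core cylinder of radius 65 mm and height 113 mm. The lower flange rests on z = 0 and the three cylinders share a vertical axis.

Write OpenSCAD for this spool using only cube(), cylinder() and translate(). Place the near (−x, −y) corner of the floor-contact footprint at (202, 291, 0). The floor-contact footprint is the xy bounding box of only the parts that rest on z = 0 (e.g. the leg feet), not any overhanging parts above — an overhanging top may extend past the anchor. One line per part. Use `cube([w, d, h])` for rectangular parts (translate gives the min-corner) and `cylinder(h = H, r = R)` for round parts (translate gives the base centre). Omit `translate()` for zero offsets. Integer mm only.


translate([343, 432, 0]) cylinder(h = 24, r = 141);
translate([343, 432, 24]) cylinder(h = 113, r = 65);
translate([343, 432, 137]) cylinder(h = 24, r = 141);


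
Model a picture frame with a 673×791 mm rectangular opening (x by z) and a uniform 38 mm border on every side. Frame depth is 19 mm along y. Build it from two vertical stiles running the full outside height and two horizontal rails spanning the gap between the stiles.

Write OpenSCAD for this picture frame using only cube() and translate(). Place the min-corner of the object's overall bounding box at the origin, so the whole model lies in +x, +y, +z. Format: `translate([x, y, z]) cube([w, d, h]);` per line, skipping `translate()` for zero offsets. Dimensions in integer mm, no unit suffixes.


cube([38, 19, 867]);
translate([711, 0, 0]) cube([38, 19, 867]);
translate([38, 0, 0]) cube([673, 19, 38]);
translate([38, 0, 829]) cube([673, 19, 38]);


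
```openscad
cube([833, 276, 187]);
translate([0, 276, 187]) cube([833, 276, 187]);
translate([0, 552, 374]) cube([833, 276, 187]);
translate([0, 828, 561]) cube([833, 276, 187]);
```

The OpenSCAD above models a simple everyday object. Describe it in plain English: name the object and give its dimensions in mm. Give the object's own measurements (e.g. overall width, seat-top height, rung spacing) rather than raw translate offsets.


A straight staircase of 4 solid steps. Each step is 833 mm wide (x), 276 mm deep (y, the going) and 187 mm tall (the rise). The first step rests on the floor; each subsequent step sits one going further in +y and one rise higher in +z, directly behind and above the previous step with no overlap.


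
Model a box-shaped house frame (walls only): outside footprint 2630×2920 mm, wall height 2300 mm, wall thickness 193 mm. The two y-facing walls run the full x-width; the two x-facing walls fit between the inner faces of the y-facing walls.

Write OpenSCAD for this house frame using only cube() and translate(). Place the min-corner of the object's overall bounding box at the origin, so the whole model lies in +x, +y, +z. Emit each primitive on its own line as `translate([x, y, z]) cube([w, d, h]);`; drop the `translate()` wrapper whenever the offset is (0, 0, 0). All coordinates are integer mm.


cube([2630, 193, 2300]);
translate([0, 2727, 0]) cube([2630, 193, 2300]);
translate([0, 193, 0]) cube([193, 2534, 2300]);
translate([2437, 193, 0]) cube([193, 2534, 2300]);


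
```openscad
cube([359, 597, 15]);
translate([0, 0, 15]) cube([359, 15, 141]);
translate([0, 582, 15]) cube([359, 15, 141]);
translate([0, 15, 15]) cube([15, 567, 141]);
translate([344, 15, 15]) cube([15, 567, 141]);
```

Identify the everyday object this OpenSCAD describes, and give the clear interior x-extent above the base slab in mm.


An open box. The internal width is 329 mm.

A 359×597 base slab with four walls standing on it — an open box. The base is 359 mm wide and the walls are 15 mm thick, so the internal width is 359 − 2 × 15 = 329 mm.


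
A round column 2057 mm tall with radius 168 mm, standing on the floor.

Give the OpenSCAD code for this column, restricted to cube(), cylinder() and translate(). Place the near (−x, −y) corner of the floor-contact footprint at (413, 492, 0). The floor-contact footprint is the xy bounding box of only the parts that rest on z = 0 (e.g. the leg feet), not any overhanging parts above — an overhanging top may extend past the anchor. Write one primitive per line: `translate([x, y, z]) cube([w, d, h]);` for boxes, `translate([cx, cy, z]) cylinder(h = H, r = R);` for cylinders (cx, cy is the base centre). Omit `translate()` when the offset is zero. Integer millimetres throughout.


translate([581, 660, 0]) cylinder(h = 2057, r = 168);


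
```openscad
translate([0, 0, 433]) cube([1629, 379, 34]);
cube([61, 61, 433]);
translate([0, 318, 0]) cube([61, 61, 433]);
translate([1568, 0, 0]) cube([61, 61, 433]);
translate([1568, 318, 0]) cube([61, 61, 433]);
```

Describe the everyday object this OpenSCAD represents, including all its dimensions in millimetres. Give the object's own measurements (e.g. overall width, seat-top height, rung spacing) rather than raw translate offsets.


A bench: a 1629×379 mm seat slab, 34 mm thick, top at z = 467 mm, on four 61×61 mm square legs flush with the seat corners and standing on z = 0.


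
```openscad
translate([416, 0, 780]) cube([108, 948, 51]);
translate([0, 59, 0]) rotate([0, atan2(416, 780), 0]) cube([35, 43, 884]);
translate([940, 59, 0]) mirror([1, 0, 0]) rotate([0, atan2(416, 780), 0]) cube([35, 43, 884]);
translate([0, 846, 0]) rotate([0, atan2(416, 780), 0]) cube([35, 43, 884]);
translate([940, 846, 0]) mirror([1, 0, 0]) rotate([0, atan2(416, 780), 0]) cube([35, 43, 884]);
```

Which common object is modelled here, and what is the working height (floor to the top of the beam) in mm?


A sawhorse. The overall height is 831 mm.

A beam across two mirrored pairs of raked legs — a sawhorse. The beam's underside is at z = 780 (matching the legs' vertical rise in atan2(416, 780)) and the beam is 51 mm tall, so its top is at 780 + 51 = 831 mm. The raked legs top out at the beam's underside, so that is the highest point.


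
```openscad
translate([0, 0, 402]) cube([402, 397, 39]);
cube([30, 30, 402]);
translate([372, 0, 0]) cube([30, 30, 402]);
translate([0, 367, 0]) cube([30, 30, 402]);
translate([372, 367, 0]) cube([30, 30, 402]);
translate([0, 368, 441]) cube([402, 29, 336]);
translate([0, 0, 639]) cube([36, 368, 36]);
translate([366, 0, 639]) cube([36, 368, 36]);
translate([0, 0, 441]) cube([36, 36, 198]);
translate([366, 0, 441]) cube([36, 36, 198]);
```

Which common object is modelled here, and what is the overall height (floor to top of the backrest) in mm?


A chair. The overall height is 777 mm.

A slab on four corner posts with a tall panel at the back — a chair. The seat slab sits at z = 402 with thickness 39, and the 336 mm backrest starts at the seat top, so the overall height is 402 + 39 + 336 = 777 mm.


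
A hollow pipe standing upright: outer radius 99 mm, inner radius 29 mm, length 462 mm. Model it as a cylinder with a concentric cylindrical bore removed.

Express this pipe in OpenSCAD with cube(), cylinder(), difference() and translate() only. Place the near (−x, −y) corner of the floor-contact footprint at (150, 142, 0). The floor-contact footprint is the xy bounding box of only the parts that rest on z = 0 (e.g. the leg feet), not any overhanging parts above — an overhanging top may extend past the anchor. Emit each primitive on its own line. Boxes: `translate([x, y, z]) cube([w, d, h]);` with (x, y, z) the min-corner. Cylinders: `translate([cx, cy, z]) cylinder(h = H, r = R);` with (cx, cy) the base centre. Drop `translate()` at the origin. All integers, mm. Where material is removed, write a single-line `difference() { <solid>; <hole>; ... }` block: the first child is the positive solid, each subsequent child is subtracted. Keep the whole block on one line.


difference() { translate([249, 241, 0]) cylinder(h = 462, r = 99); translate([249, 241, 0]) cylinder(h = 462, r = 29); }
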